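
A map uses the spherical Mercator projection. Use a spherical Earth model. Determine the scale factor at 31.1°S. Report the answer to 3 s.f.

1.17

For Mercator, h = k = sec φ (a conformal cylindrical projection has a single point scale, 1/cos φ).
k = 1/cos 31.1° = 1/0.8563 = 1.168.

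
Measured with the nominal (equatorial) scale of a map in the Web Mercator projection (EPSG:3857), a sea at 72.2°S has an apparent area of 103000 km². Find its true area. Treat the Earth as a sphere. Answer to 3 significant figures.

9630 km²

For Mercator, h = k = sec φ (a conformal cylindrical projection has a single point scale, 1/cos φ).
Areal scale = k² = sec²φ = 1/cos²(72.2°) = 1/0.3057² = 10.70.
True area = apparent / (areal scale) = 103000 / 10.70 ≈ 9630 km².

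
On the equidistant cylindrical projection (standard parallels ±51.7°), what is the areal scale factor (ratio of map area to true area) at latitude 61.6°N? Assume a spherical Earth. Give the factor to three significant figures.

1.30

With standard parallel φ₀ = 51.7°, the equirectangular projection gives x = Rλ cos φ₀, y = Rφ, so h = 1 and k = cos 51.7° / cos φ.
Areal scale = h·k = 1 × cos φ₀ / cos φ; at 61.6°, h = 1.000, k = 1.303, so h·k = 1.303.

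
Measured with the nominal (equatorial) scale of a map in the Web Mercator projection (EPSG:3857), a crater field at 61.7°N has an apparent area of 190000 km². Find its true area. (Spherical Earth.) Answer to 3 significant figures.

42700 km²

The Mercator projection is conformal; its linear scale factor is the same in every direction and equals sec φ = 1/cos φ.
Areal scale = k² = sec²φ = 1/cos²(61.7°) = 1/0.4741² = 4.449.
True area = apparent / (areal scale) = 190000 / 4.449 ≈ 42700 km².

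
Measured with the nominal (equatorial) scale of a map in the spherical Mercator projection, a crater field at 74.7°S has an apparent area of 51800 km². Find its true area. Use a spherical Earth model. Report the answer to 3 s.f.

3610 km²

The Mercator projection is conformal; its linear scale factor is the same in every direction and equals sec φ = 1/cos φ.
Areal scale = k² = sec²φ = 1/cos²(74.7°) = 1/0.2639² = 14.36.
True area = apparent / (areal scale) = 51800 / 14.36 ≈ 3610 km².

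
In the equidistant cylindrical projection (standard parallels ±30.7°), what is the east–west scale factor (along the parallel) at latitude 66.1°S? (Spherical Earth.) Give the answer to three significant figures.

The equidistant cylindrical projection with φ₀ = 30.7° has h = 1 (meridians true) and k = cos φ₀ / cos φ along parallels.
k = cos 30.7° / cos 66.1° = 0.8599/0.4051 = 2.122.

2.12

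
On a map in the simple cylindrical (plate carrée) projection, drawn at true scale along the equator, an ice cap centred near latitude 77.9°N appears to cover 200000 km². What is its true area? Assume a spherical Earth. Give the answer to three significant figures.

For the equirectangular projection with φ₀ = 0 (plate carrée), h = 1 along meridians and k = sec φ along parallels.
Areal scale = h·k = 1 × sec φ; at 77.9°, h = 1.000, k = 4.771, so h·k = 4.771.
True area = apparent / (areal scale) = 200000 / 4.771 ≈ 41900 km².

41900 km²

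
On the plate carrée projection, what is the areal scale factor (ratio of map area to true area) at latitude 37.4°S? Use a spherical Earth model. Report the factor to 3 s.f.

1.26

In the plate carrée (x = Rλ, y = Rφ), meridians are true-scale (h = 1) and parallels are stretched by k = sec φ.
Areal scale = h·k = 1 × sec φ; at 37.4°, h = 1.000, k = 1.259, so h·k = 1.259.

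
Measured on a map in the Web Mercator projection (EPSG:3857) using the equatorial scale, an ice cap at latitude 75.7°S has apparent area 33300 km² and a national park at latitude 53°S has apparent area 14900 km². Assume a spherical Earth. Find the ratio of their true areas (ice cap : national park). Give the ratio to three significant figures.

On Mercator the areal scale is sec²φ, so true area = apparent × cos²φ.
True area of ice cap: 33300 × cos²(75.7°) = 33300 × 0.06101 = 2032 km².
True area of national park: 14900 × cos²(53°) = 14900 × 0.3622 = 5397 km².
Ratio = 2032 / 5397 ≈ 0.376.

0.376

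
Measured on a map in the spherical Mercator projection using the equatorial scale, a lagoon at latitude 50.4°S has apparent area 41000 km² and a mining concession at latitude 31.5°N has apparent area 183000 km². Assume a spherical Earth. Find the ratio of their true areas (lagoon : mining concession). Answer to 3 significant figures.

Mercator's areal exaggeration is sec²φ; hence true area = (apparent area) · cos²φ.
True area of lagoon: 41000 × cos²(50.4°) = 41000 × 0.4063 = 16660 km².
True area of mining concession: 183000 × cos²(31.5°) = 183000 × 0.7270 = 133000 km².
Ratio = 16660 / 133000 ≈ 0.125.

0.125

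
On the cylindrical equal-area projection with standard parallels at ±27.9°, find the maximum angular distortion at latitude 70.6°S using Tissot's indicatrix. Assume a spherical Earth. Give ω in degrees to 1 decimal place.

97.6°

Cylindrical equal-area (φ₀ = 27.9°): h = cos φ / cos 27.9° along meridians, k = cos 27.9° / cos φ along parallels; h·k = 1.
At 70.6°: h = 0.3758, k = 2.661; principal scales a = 2.661, b = 0.3758.
sin(ω/2) = (a − b)/(a + b) = 2.285/3.037 = 0.7524, so ω = 2 arcsin(0.7524) ≈ 97.6°.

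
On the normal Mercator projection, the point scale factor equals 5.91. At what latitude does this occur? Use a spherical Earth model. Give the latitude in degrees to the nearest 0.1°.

80.3°

Mercator scale is k = sec φ = 1/cos φ.
1/cos φ = 5.91  ⇒  cos φ = 0.1692  ⇒  φ = arccos(0.1692) ≈ 80.3°.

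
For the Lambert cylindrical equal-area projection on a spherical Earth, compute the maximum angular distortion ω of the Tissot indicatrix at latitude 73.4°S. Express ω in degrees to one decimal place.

116.2°

The Lambert cylindrical equal-area projection is the cylindrical equal-area projection with its standard parallel at the equator (φ₀ = 0). For cylindrical equal-area with standard parallel φ₀, h = cos φ / cos φ₀ and k = cos φ₀ / cos φ, so h·k = 1.
At 73.4°: h = 0.2857, k = 3.500; principal scales a = 3.500, b = 0.2857.
sin(ω/2) = (a − b)/(a + b) = 3.215/3.786 = 0.8491, so ω = 2 arcsin(0.8491) ≈ 116.2°.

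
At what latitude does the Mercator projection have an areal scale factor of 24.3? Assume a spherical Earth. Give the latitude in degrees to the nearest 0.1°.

78.3°

Mercator areal scale is sec²φ.
sec²φ = 24.3  ⇒  cos²φ = 0.04115  ⇒  cos φ = 0.2029.
φ = arccos(0.2029) ≈ 78.3°.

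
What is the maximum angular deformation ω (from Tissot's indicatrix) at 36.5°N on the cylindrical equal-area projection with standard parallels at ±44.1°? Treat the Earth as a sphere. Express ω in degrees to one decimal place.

12.9°

Cylindrical equal-area (φ₀ = 44.1°): h = cos φ / cos 44.1° along meridians, k = cos 44.1° / cos φ along parallels; h·k = 1.
At 36.5°: h = 1.119, k = 0.8934; principal scales a = 1.119, b = 0.8934.
sin(ω/2) = (a − b)/(a + b) = 0.2260/2.013 = 0.1123, so ω = 2 arcsin(0.1123) ≈ 12.9°.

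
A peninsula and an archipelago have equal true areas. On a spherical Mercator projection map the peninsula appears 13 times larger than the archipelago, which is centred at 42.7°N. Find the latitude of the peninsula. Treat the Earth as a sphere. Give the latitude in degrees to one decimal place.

78.2°

For equal true areas on Mercator, apparent areas scale as sec²φ, so the ratio is cos²φ₂ / cos²φ₁.
cos²φ₂ / cos²φ₁ = 13  ⇒  cos φ₁ = cos 42.7° / √13 = 0.7349/3.606 = 0.2038.
φ₁ = arccos(0.2038) ≈ 78.2°.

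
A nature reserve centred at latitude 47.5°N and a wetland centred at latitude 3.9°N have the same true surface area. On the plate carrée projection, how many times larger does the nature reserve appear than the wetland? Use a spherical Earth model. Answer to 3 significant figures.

In the plate carrée (x = Rλ, y = Rφ), meridians are true-scale (h = 1) and parallels are stretched by k = sec φ.
Areal scale at 47.5°: h·k = 1.000 × 1.480 = 1.480.
Areal scale at 3.9°: h·k = 1.000 × 1.002 = 1.002.
Ratio = 1.480/1.002 ≈ 1.48.

1.48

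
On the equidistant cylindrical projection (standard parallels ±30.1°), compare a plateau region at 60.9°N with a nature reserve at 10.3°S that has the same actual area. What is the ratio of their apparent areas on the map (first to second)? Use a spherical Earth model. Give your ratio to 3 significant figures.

2.02

With standard parallel φ₀ = 30.1°, the equirectangular projection gives x = Rλ cos φ₀, y = Rφ, so h = 1 and k = cos 30.1° / cos φ.
Areal scale at 60.9°: h·k = 1.000 × 1.779 = 1.779.
Areal scale at 10.3°: h·k = 1.000 × 0.8793 = 0.8793.
Ratio = 1.779/0.8793 ≈ 2.02.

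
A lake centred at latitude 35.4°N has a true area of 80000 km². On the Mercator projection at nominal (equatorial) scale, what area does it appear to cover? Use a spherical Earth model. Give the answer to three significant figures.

Mercator is conformal, so the point scale is isotropic: h = k = sec φ = 1/cos φ.
Areal scale = k² = sec²φ = 1/cos²(35.4°) = 1/0.8151² = 1.505.
Apparent area = 80000 × 1.505 ≈ 120000 km².

120000 km²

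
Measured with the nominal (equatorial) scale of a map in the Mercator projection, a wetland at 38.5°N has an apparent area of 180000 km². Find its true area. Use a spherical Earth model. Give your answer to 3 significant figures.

For Mercator, h = k = sec φ (a conformal cylindrical projection has a single point scale, 1/cos φ).
Areal scale = k² = sec²φ = 1/cos²(38.5°) = 1/0.7826² = 1.633.
True area = apparent / (areal scale) = 180000 / 1.633 ≈ 110000 km².

110000 km²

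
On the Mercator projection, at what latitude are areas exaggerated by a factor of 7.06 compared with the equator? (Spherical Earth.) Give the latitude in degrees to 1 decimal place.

67.9°

Mercator areal scale is sec²φ.
sec²φ = 7.06  ⇒  cos²φ = 0.1416  ⇒  cos φ = 0.3764.
φ = arccos(0.3764) ≈ 67.9°.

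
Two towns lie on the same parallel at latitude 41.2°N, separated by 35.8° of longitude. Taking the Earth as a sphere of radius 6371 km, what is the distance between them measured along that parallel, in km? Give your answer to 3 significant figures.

3000 km

Arc length along a parallel = R cos φ · Δλ (with Δλ in radians).
= 6371 × cos 41.2° × (35.8° × π/180) = 6371 × 0.7524 × 0.6248 ≈ 3000 km.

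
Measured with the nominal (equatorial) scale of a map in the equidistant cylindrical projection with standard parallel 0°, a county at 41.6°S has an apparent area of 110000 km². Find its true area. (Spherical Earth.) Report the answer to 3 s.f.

82300 km²

Plate carrée maps x = Rλ, y = Rφ. The meridian scale is h = 1 and the parallel scale is k = 1/cos φ = sec φ.
Areal scale = h·k = 1 × sec φ; at 41.6°, h = 1.000, k = 1.337, so h·k = 1.337.
True area = apparent / (areal scale) = 110000 / 1.337 ≈ 82300 km².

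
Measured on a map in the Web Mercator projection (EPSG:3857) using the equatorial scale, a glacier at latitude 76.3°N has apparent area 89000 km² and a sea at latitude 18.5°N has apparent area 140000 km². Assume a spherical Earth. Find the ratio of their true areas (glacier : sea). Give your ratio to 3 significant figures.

Since Mercator area scale is 1/cos²φ, the true area equals the apparent area multiplied by cos²φ.
True area of glacier: 89000 × cos²(76.3°) = 89000 × 0.05609 = 4992 km².
True area of sea: 140000 × cos²(18.5°) = 140000 × 0.8993 = 125900 km².
Ratio = 4992 / 125900 ≈ 0.0397.

0.0397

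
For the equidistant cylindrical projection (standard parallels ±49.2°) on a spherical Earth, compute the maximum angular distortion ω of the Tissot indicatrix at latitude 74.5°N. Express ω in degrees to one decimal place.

49.6°

With standard parallel φ₀ = 49.2°, the equirectangular projection gives x = Rλ cos φ₀, y = Rφ, so h = 1 and k = cos 49.2° / cos φ.
At 74.5°: h = 1.000, k = 2.445; principal scales a = 2.445, b = 1.000.
sin(ω/2) = (a − b)/(a + b) = 1.445/3.445 = 0.4195, so ω = 2 arcsin(0.4195) ≈ 49.6°.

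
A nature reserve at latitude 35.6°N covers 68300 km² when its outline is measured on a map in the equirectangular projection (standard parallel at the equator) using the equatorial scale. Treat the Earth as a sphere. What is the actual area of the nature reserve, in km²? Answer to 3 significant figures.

55500 km²

In the plate carrée (x = Rλ, y = Rφ), meridians are true-scale (h = 1) and parallels are stretched by k = sec φ.
Areal scale = h·k = 1 × sec φ; at 35.6°, h = 1.000, k = 1.230, so h·k = 1.230.
True area = apparent / (areal scale) = 68300 / 1.230 ≈ 55500 km².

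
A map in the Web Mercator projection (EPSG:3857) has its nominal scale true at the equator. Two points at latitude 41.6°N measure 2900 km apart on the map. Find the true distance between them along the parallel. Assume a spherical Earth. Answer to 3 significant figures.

2170 km

The Mercator projection is conformal; its linear scale factor is the same in every direction and equals sec φ = 1/cos φ.
Along the parallel at 41.6°, map distances are exaggerated by k = sec 41.6° = 1.337.
True distance = 2900 / 1.337 = 2900 × cos 41.6° ≈ 2170 km.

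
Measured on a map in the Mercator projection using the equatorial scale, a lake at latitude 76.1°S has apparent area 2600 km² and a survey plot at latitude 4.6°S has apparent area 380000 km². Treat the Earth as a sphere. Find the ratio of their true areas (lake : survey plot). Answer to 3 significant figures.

Mercator's areal exaggeration is sec²φ; hence true area = (apparent area) · cos²φ.
True area of lake: 2600 × cos²(76.1°) = 2600 × 0.05771 = 150.0 km².
True area of survey plot: 380000 × cos²(4.6°) = 380000 × 0.9936 = 377600 km².
Ratio = 150.0 / 377600 ≈ 0.000397.

0.000397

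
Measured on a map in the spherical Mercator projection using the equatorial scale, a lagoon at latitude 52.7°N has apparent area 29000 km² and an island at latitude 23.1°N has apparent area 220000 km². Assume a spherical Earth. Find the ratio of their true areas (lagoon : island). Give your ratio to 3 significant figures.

On Mercator the areal scale is sec²φ, so true area = apparent × cos²φ.
True area of lagoon: 29000 × cos²(52.7°) = 29000 × 0.3672 = 10650 km².
True area of island: 220000 × cos²(23.1°) = 220000 × 0.8461 = 186100 km².
Ratio = 10650 / 186100 ≈ 0.0572.

0.0572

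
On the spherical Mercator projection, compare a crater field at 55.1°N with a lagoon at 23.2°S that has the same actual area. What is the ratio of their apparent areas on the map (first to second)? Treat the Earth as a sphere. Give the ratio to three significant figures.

2.58

Mercator is conformal with k = sec φ, so areal scale = k² = sec²φ.
At 55.1°: sec²(55.1°) = 1/0.5721² = 3.055.
At 23.2°: sec²(23.2°) = 1/0.9191² = 1.184.
Ratio = 3.055/1.184 = cos²(23.2°)/cos²(55.1°) ≈ 2.58.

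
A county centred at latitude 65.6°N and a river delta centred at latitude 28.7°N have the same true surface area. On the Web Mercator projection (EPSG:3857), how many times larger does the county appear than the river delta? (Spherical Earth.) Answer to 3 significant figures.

Mercator areal scale is sec²φ.
At 65.6°: sec²(65.6°) = 1/0.4131² = 5.860.
At 28.7°: sec²(28.7°) = 1/0.8771² = 1.300.
Ratio = 5.860/1.300 = cos²(28.7°)/cos²(65.6°) ≈ 4.51.

4.51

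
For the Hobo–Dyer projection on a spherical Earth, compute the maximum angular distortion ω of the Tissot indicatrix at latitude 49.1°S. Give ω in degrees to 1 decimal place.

Hobo–Dyer is a cylindrical equal-area projection with standard parallels at ±37.5°. Cylindrical equal-area (φ₀ = 37.5°): h = cos φ / cos 37.5° along meridians, k = cos 37.5° / cos φ along parallels; h·k = 1.
At 49.1°: h = 0.8253, k = 1.212; principal scales a = 1.212, b = 0.8253.
sin(ω/2) = (a − b)/(a + b) = 0.3864/2.037 = 0.1897, so ω = 2 arcsin(0.1897) ≈ 21.9°.

21.9°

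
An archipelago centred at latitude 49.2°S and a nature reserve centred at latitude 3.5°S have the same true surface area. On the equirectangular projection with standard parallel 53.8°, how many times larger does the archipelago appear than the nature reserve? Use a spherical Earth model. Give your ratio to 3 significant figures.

With standard parallel φ₀ = 53.8°, the equirectangular projection gives x = Rλ cos φ₀, y = Rφ, so h = 1 and k = cos 53.8° / cos φ.
Areal scale at 49.2°: h·k = 1.000 × 0.9039 = 0.9039.
Areal scale at 3.5°: h·k = 1.000 × 0.5917 = 0.5917.
Ratio = 0.9039/0.5917 ≈ 1.53.

1.53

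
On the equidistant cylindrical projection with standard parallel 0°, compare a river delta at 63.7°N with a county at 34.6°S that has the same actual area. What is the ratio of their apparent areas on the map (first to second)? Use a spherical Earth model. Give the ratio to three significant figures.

1.86

Plate carrée maps x = Rλ, y = Rφ. The meridian scale is h = 1 and the parallel scale is k = 1/cos φ = sec φ.
Areal scale at 63.7°: h·k = 1.000 × 2.257 = 2.257.
Areal scale at 34.6°: h·k = 1.000 × 1.215 = 1.215.
Ratio = 2.257/1.215 ≈ 1.86.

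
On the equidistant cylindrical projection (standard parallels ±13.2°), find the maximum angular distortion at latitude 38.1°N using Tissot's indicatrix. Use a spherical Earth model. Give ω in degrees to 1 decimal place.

12.2°

With standard parallel φ₀ = 13.2°, the equirectangular projection gives x = Rλ cos φ₀, y = Rφ, so h = 1 and k = cos 13.2° / cos φ.
At 38.1°: h = 1.000, k = 1.237; principal scales a = 1.237, b = 1.000.
sin(ω/2) = (a − b)/(a + b) = 0.2372/2.237 = 0.1060, so ω = 2 arcsin(0.1060) ≈ 12.2°.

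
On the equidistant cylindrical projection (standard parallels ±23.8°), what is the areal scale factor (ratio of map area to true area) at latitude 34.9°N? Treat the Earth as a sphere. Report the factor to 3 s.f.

With standard parallel φ₀ = 23.8°, the equirectangular projection gives x = Rλ cos φ₀, y = Rφ, so h = 1 and k = cos 23.8° / cos φ.
Areal scale = h·k = 1 × cos φ₀ / cos φ; at 34.9°, h = 1.000, k = 1.116, so h·k = 1.116.

1.12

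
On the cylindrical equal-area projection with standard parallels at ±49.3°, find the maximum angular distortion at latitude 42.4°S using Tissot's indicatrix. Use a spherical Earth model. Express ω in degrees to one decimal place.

14.2°

For cylindrical equal-area with standard parallel φ₀, h = cos φ / cos φ₀ and k = cos φ₀ / cos φ, so h·k = 1.
At 42.4°: h = 1.132, k = 0.8831; principal scales a = 1.132, b = 0.8831.
sin(ω/2) = (a − b)/(a + b) = 0.2494/2.015 = 0.1237, so ω = 2 arcsin(0.1237) ≈ 14.2°.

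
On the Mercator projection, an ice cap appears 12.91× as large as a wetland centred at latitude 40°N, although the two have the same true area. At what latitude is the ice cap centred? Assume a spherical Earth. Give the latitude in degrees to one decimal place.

77.7°

For equal true areas on Mercator, apparent areas scale as sec²φ, so the ratio is cos²φ₂ / cos²φ₁.
cos²φ₂ / cos²φ₁ = 12.91  ⇒  cos φ₁ = cos 40° / √12.91 = 0.7660/3.593 = 0.2132.
φ₁ = arccos(0.2132) ≈ 77.7°.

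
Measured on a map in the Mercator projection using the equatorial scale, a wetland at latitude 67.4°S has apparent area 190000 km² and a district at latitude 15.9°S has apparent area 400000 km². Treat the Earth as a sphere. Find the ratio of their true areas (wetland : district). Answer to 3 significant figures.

0.0758

On Mercator the areal scale is sec²φ, so true area = apparent × cos²φ.
True area of wetland: 190000 × cos²(67.4°) = 190000 × 0.1477 = 28060 km².
True area of district: 400000 × cos²(15.9°) = 400000 × 0.9249 = 370000 km².
Ratio = 28060 / 370000 ≈ 0.0758.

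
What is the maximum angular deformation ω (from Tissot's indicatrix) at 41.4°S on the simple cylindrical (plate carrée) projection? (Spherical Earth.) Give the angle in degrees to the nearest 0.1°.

Plate carrée maps x = Rλ, y = Rφ. The meridian scale is h = 1 and the parallel scale is k = 1/cos φ = sec φ.
At 41.4°: h = 1.000, k = 1.333; principal scales a = 1.333, b = 1.000.
sin(ω/2) = (a − b)/(a + b) = 0.3331/2.333 = 0.1428, so ω = 2 arcsin(0.1428) ≈ 16.4°.

16.4°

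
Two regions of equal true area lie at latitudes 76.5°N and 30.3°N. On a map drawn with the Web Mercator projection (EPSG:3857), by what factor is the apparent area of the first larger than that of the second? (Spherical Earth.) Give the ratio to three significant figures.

Mercator areal scale is sec²φ.
At 76.5°: sec²(76.5°) = 1/0.2334² = 18.35.
At 30.3°: sec²(30.3°) = 1/0.8634² = 1.341.
Ratio = 18.35/1.341 = cos²(30.3°)/cos²(76.5°) ≈ 13.7.

13.7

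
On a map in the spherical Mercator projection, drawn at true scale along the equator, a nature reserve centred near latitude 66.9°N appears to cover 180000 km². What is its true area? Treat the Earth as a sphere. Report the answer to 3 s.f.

27700 km²

Mercator is conformal, so the point scale is isotropic: h = k = sec φ = 1/cos φ.
Areal scale = k² = sec²φ = 1/cos²(66.9°) = 1/0.3923² = 6.497.
True area = apparent / (areal scale) = 180000 / 6.497 ≈ 27700 km².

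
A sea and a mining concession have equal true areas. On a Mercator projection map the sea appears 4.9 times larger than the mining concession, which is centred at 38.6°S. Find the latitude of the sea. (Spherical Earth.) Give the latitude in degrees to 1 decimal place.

69.3°

On Mercator, (apparent₁)/(apparent₂) = sec²φ₁ / sec²φ₂ when true areas are equal.
cos²φ₂ / cos²φ₁ = 4.9  ⇒  cos φ₁ = cos 38.6° / √4.9 = 0.7815/2.214 = 0.3531.
φ₁ = arccos(0.3531) ≈ 69.3°.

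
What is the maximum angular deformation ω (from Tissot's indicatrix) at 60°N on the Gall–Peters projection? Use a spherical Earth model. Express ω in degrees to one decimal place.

38.9°

Gall–Peters is a cylindrical equal-area projection with standard parallels at ±45°. For cylindrical equal-area with standard parallel φ₀, h = cos φ / cos φ₀ and k = cos φ₀ / cos φ, so h·k = 1.
At 60°: h = 0.7071, k = 1.414; principal scales a = 1.414, b = 0.7071.
sin(ω/2) = (a − b)/(a + b) = 0.7071/2.121 = 0.3333, so ω = 2 arcsin(0.3333) ≈ 38.9°.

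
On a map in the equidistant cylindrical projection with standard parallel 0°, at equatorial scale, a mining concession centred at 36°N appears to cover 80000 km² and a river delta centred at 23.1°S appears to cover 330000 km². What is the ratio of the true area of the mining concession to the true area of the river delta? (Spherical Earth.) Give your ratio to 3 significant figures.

0.213

Plate carrée has h = 1 and k = sec φ, giving areal scale sec φ; true area = (apparent area) · cos φ.
True area of mining concession: 80000 × cos(36°) = 80000 × 0.8090 = 64720 km².
True area of river delta: 330000 × cos(23.1°) = 330000 × 0.9198 = 303500 km².
Ratio = 64720 / 303500 ≈ 0.213.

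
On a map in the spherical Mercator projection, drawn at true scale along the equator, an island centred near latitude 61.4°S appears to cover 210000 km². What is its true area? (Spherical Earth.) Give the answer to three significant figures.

48100 km²

For Mercator, h = k = sec φ (a conformal cylindrical projection has a single point scale, 1/cos φ).
Areal scale = k² = sec²φ = 1/cos²(61.4°) = 1/0.4787² = 4.364.
True area = apparent / (areal scale) = 210000 / 4.364 ≈ 48100 km².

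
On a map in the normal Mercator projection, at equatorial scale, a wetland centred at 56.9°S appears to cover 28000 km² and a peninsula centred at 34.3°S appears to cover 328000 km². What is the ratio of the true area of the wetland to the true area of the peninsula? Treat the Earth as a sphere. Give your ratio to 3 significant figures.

Since Mercator area scale is 1/cos²φ, the true area equals the apparent area multiplied by cos²φ.
True area of wetland: 28000 × cos²(56.9°) = 28000 × 0.2982 = 8350 km².
True area of peninsula: 328000 × cos²(34.3°) = 328000 × 0.6824 = 223800 km².
Ratio = 8350 / 223800 ≈ 0.0373.

0.0373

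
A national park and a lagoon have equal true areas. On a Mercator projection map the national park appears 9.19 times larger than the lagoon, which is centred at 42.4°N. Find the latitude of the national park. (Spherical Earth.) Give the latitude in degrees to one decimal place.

On Mercator, (apparent₁)/(apparent₂) = sec²φ₁ / sec²φ₂ when true areas are equal.
cos²φ₂ / cos²φ₁ = 9.19  ⇒  cos φ₁ = cos 42.4° / √9.19 = 0.7385/3.032 = 0.2436.
φ₁ = arccos(0.2436) ≈ 75.9°.

75.9°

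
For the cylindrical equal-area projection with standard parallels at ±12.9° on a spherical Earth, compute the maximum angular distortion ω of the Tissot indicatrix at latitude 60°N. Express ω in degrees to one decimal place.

A cylindrical equal-area projection with standard parallel φ₀ has meridian scale h = cos φ / cos φ₀ and parallel scale k = cos φ₀ / cos φ (so areas are preserved, h·k = 1).
At 60°: h = 0.5129, k = 1.950; principal scales a = 1.950, b = 0.5129.
sin(ω/2) = (a − b)/(a + b) = 1.437/2.462 = 0.5834, so ω = 2 arcsin(0.5834) ≈ 71.4°.

71.4°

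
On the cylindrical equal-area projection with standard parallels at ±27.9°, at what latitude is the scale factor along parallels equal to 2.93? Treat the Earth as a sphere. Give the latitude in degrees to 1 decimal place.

Cylindrical equal-area (φ₀ = 27.9°): h = cos φ / cos 27.9° along meridians, k = cos 27.9° / cos φ along parallels; h·k = 1.
k = cos φ₀ / cos φ = 2.93  ⇒  cos φ = cos 27.9° / 2.93 = 0.3016.
φ = arccos(0.3016) ≈ 72.4°.

72.4°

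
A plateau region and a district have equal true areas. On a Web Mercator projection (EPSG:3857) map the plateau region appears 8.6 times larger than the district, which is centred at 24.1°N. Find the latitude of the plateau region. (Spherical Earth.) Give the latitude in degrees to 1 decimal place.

Mercator areal scale is sec²φ, so apparent-area ratio = sec²φ₁ / sec²φ₂ = cos²φ₂ / cos²φ₁.
cos²φ₂ / cos²φ₁ = 8.6  ⇒  cos φ₁ = cos 24.1° / √8.6 = 0.9128/2.933 = 0.3113.
φ₁ = arccos(0.3113) ≈ 71.9°.

71.9°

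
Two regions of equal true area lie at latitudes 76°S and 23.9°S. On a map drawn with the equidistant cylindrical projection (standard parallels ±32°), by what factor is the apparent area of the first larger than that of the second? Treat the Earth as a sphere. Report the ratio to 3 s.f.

With standard parallel φ₀ = 32°, the equirectangular projection gives x = Rλ cos φ₀, y = Rφ, so h = 1 and k = cos 32° / cos φ.
Areal scale at 76°: h·k = 1.000 × 3.505 = 3.505.
Areal scale at 23.9°: h·k = 1.000 × 0.9276 = 0.9276.
Ratio = 3.505/0.9276 ≈ 3.78.

3.78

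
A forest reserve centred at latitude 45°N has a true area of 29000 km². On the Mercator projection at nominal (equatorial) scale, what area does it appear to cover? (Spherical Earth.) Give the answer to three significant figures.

58000 km²

Mercator is conformal, so the point scale is isotropic: h = k = sec φ = 1/cos φ.
Areal scale = k² = sec²φ = 1/cos²(45°) = 1/0.7071² = 2.000.
Apparent area = 29000 × 2.000 ≈ 58000 km².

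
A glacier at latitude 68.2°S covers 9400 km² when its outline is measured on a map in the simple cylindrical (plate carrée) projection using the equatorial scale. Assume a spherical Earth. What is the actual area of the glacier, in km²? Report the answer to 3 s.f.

3490 km²

Plate carrée maps x = Rλ, y = Rφ. The meridian scale is h = 1 and the parallel scale is k = 1/cos φ = sec φ.
Areal scale = h·k = 1 × sec φ; at 68.2°, h = 1.000, k = 2.693, so h·k = 2.693.
True area = apparent / (areal scale) = 9400 / 2.693 ≈ 3490 km².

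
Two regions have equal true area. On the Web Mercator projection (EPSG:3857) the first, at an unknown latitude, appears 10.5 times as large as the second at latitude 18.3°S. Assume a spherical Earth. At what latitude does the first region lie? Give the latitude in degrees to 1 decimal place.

For equal true areas on Mercator, apparent areas scale as sec²φ, so the ratio is cos²φ₂ / cos²φ₁.
cos²φ₂ / cos²φ₁ = 10.5  ⇒  cos φ₁ = cos 18.3° / √10.5 = 0.9494/3.240 = 0.2930.
φ₁ = arccos(0.2930) ≈ 73.0°.

73.0°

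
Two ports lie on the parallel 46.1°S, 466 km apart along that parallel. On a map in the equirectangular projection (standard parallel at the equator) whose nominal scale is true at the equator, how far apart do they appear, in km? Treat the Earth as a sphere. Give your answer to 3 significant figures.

672 km

Plate carrée maps x = Rλ, y = Rφ. The meridian scale is h = 1 and the parallel scale is k = 1/cos φ = sec φ.
Along the parallel, k = sec 46.1° = 1/0.6934 = 1.442.
Map distance = 466 × 1.442 ≈ 672 km.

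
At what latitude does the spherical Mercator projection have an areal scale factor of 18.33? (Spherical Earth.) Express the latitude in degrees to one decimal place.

Mercator areal scale is sec²φ.
sec²φ = 18.33  ⇒  cos²φ = 0.05456  ⇒  cos φ = 0.2336.
φ = arccos(0.2336) ≈ 76.5°.

76.5°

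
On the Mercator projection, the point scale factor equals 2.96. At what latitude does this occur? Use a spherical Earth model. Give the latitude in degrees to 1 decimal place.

70.3°

Mercator scale is k = sec φ = 1/cos φ.
1/cos φ = 2.96  ⇒  cos φ = 0.3378  ⇒  φ = arccos(0.3378) ≈ 70.3°.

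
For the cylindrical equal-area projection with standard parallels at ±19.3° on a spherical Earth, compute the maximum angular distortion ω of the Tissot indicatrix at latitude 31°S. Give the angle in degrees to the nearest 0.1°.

11.0°

A cylindrical equal-area projection with standard parallel φ₀ has meridian scale h = cos φ / cos φ₀ and parallel scale k = cos φ₀ / cos φ (so areas are preserved, h·k = 1).
At 31°: h = 0.9082, k = 1.101; principal scales a = 1.101, b = 0.9082.
sin(ω/2) = (a − b)/(a + b) = 0.1929/2.009 = 0.09599, so ω = 2 arcsin(0.09599) ≈ 11.0°.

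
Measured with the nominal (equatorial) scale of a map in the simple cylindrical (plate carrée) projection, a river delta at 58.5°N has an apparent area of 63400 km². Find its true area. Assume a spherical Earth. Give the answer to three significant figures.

33100 km²

In the plate carrée (x = Rλ, y = Rφ), meridians are true-scale (h = 1) and parallels are stretched by k = sec φ.
Areal scale = h·k = 1 × sec φ; at 58.5°, h = 1.000, k = 1.914, so h·k = 1.914.
True area = apparent / (areal scale) = 63400 / 1.914 ≈ 33100 km².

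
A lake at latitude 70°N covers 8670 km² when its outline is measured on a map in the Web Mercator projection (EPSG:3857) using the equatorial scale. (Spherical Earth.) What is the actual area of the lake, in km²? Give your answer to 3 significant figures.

Mercator is conformal, so the point scale is isotropic: h = k = sec φ = 1/cos φ.
Areal scale = k² = sec²φ = 1/cos²(70°) = 1/0.3420² = 8.549.
True area = apparent / (areal scale) = 8670 / 8.549 ≈ 1010 km².

1010 km²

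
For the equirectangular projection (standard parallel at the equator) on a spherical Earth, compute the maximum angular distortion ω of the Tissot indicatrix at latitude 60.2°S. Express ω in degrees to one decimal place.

For the equirectangular projection with φ₀ = 0 (plate carrée), h = 1 along meridians and k = sec φ along parallels.
At 60.2°: h = 1.000, k = 2.012; principal scales a = 2.012, b = 1.000.
sin(ω/2) = (a − b)/(a + b) = 1.012/3.012 = 0.3360, so ω = 2 arcsin(0.3360) ≈ 39.3°.

39.3°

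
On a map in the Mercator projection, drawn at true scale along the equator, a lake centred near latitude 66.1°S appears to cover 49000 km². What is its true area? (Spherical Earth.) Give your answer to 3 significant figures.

8040 km²

Mercator is conformal, so the point scale is isotropic: h = k = sec φ = 1/cos φ.
Areal scale = k² = sec²φ = 1/cos²(66.1°) = 1/0.4051² = 6.092.
True area = apparent / (areal scale) = 49000 / 6.092 ≈ 8040 km².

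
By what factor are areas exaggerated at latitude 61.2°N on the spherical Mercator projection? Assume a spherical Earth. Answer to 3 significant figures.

4.31

Mercator is conformal, so the point scale is isotropic: h = k = sec φ = 1/cos φ.
Areal scale = k² = sec²φ = 1/cos²(61.2°) = 1/0.4818² = 4.309.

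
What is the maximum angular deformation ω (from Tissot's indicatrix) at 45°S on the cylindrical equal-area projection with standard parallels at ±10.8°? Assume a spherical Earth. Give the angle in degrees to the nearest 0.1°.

37.0°

A cylindrical equal-area projection with standard parallel φ₀ has meridian scale h = cos φ / cos φ₀ and parallel scale k = cos φ₀ / cos φ (so areas are preserved, h·k = 1).
At 45°: h = 0.7199, k = 1.389; principal scales a = 1.389, b = 0.7199.
sin(ω/2) = (a − b)/(a + b) = 0.6693/2.109 = 0.3174, so ω = 2 arcsin(0.3174) ≈ 37.0°.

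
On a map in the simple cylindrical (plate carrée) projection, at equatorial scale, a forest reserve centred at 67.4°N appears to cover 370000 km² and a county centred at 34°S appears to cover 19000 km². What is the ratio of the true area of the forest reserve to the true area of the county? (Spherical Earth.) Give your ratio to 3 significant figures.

Plate carrée has h = 1 and k = sec φ, giving areal scale sec φ; true area = (apparent area) · cos φ.
True area of forest reserve: 370000 × cos(67.4°) = 370000 × 0.3843 = 142200 km².
True area of county: 19000 × cos(34°) = 19000 × 0.8290 = 15750 km².
Ratio = 142200 / 15750 ≈ 9.03.

9.03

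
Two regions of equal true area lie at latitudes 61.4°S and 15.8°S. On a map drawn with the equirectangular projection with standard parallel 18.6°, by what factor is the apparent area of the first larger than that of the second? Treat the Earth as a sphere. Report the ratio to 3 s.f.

2.01

In the equirectangular projection with standard parallel φ₀ = 18.6° (x = Rλ cos φ₀, y = Rφ), meridians are true-scale (h = 1) and the parallel scale is k = cos φ₀ / cos φ.
Areal scale at 61.4°: h·k = 1.000 × 1.980 = 1.980.
Areal scale at 15.8°: h·k = 1.000 × 0.9850 = 0.9850.
Ratio = 1.980/0.9850 ≈ 2.01.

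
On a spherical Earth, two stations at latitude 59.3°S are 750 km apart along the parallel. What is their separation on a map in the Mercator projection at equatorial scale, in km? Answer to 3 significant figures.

Mercator is conformal, so the point scale is isotropic: h = k = sec φ = 1/cos φ.
Along the parallel, k = sec 59.3° = 1/0.5105 = 1.959.
Map distance = 750 × 1.959 ≈ 1470 km.

1470 km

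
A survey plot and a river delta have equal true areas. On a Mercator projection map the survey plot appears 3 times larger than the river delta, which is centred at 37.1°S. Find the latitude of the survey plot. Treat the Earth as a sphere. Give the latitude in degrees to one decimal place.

62.6°

On Mercator, (apparent₁)/(apparent₂) = sec²φ₁ / sec²φ₂ when true areas are equal.
cos²φ₂ / cos²φ₁ = 3  ⇒  cos φ₁ = cos 37.1° / √3 = 0.7976/1.732 = 0.4605.
φ₁ = arccos(0.4605) ≈ 62.6°.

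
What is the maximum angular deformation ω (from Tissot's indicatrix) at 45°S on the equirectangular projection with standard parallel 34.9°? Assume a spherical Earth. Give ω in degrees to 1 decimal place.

8.5°

The equidistant cylindrical projection with φ₀ = 34.9° has h = 1 (meridians true) and k = cos φ₀ / cos φ along parallels.
At 45°: h = 1.000, k = 1.160; principal scales a = 1.160, b = 1.000.
sin(ω/2) = (a − b)/(a + b) = 0.1599/2.160 = 0.07402, so ω = 2 arcsin(0.07402) ≈ 8.5°.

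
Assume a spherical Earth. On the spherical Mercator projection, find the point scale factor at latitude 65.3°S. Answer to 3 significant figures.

For Mercator, h = k = sec φ (a conformal cylindrical projection has a single point scale, 1/cos φ).
k = 1/cos 65.3° = 1/0.4179 = 2.393.

2.39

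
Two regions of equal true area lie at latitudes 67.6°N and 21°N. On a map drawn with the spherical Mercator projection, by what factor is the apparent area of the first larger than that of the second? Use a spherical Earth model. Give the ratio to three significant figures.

Mercator is conformal with k = sec φ, so areal scale = k² = sec²φ.
At 67.6°: sec²(67.6°) = 1/0.3811² = 6.886.
At 21°: sec²(21°) = 1/0.9336² = 1.147.
Ratio = 6.886/1.147 = cos²(21°)/cos²(67.6°) ≈ 6.00.

6.00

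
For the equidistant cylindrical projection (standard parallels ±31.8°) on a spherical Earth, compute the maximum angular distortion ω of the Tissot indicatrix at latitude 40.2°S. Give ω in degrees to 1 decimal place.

The equidistant cylindrical projection with φ₀ = 31.8° has h = 1 (meridians true) and k = cos φ₀ / cos φ along parallels.
At 40.2°: h = 1.000, k = 1.113; principal scales a = 1.113, b = 1.000.
sin(ω/2) = (a − b)/(a + b) = 0.1127/2.113 = 0.05335, so ω = 2 arcsin(0.05335) ≈ 6.1°.

6.1°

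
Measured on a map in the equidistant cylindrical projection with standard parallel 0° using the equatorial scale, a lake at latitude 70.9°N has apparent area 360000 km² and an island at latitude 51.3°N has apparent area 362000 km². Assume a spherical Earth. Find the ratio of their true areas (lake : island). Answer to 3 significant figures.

0.520

Plate carrée has h = 1 and k = sec φ, giving areal scale sec φ; true area = (apparent area) · cos φ.
True area of lake: 360000 × cos(70.9°) = 360000 × 0.3272 = 117800 km².
True area of island: 362000 × cos(51.3°) = 362000 × 0.6252 = 226300 km².
Ratio = 117800 / 226300 ≈ 0.520.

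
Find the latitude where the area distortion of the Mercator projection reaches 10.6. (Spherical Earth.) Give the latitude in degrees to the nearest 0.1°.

72.1°

Mercator areal scale is sec²φ.
sec²φ = 10.6  ⇒  cos²φ = 0.09434  ⇒  cos φ = 0.3071.
φ = arccos(0.3071) ≈ 72.1°.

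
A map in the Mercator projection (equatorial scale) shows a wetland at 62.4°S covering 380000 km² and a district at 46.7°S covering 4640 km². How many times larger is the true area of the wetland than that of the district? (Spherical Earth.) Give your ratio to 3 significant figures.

37.4

On Mercator the areal scale is sec²φ, so true area = apparent × cos²φ.
True area of wetland: 380000 × cos²(62.4°) = 380000 × 0.2146 = 81560 km².
True area of district: 4640 × cos²(46.7°) = 4640 × 0.4703 = 2182 km².
Ratio = 81560 / 2182 ≈ 37.4.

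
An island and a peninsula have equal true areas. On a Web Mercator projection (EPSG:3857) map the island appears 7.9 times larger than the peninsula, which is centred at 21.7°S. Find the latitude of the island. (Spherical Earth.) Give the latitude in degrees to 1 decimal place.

70.7°

On Mercator, (apparent₁)/(apparent₂) = sec²φ₁ / sec²φ₂ when true areas are equal.
cos²φ₂ / cos²φ₁ = 7.9  ⇒  cos φ₁ = cos 21.7° / √7.9 = 0.9291/2.811 = 0.3306.
φ₁ = arccos(0.3306) ≈ 70.7°.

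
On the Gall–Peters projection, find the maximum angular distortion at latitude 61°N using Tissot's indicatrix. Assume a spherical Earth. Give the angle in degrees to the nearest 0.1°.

Gall–Peters is a cylindrical equal-area projection with standard parallels at ±45°. A cylindrical equal-area projection with standard parallel φ₀ has meridian scale h = cos φ / cos φ₀ and parallel scale k = cos φ₀ / cos φ (so areas are preserved, h·k = 1).
At 61°: h = 0.6856, k = 1.459; principal scales a = 1.459, b = 0.6856.
sin(ω/2) = (a − b)/(a + b) = 0.7729/2.144 = 0.3605, so ω = 2 arcsin(0.3605) ≈ 42.3°.

42.3°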